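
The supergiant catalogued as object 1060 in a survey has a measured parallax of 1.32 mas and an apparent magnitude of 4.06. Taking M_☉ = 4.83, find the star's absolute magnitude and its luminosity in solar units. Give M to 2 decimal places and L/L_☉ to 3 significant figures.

d = 1/p = 1000/1.32 mas = 757.6 pc
M = m − 5 log₁₀ d + 5 = 4.06 − 5·2.8794 + 5 = -5.337
M − M_☉ = -5.337 − 4.83 = -10.167
L/L_☉ = 10^(−0.4 × -10.167) = 11660

M ≈ -5.34; L/L_☉ ≈ 11700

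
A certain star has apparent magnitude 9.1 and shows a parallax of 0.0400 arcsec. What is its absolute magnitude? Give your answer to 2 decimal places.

d = 1/p = 1/0.0400″ = 25.00 pc
5 log₁₀(d/10 pc) = 5 log₁₀(25.00) − 5 = 1.990
M = m − 5 log₁₀(d/10) = 9.1 − 1.990 = 7.110

M ≈ 7.11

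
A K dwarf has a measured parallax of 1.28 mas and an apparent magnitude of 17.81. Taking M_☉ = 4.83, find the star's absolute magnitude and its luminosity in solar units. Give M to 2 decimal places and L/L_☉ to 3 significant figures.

M ≈ 8.35; L/L_☉ ≈ 0.0392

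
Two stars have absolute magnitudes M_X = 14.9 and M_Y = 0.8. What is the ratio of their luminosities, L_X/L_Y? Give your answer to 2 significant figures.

ΔM = M_X − M_Y = 14.1
L_X/L_Y = 10^(−0.4 ΔM) = 10^-5.640 = 2.291×10^-6

L_X/L_Y ≈ 2.3×10^-6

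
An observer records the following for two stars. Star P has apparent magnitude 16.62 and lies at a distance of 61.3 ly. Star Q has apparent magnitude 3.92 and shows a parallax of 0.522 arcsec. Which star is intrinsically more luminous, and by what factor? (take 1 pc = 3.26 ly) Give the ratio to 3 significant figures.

Star Q is more luminous, by a factor of 1250.

Star P: d = 61.3 ly / 3.26 = 18.80 pc
Star P: M = m − 5 log₁₀ d + 5 = 16.62 − 5·1.2742 + 5 = 15.249
Star Q: d = 1/p = 1/0.522″ = 1.916 pc
Star Q: M = m − 5 log₁₀ d + 5 = 3.92 − 5·0.2823 + 5 = 7.508
ΔM = M_P − M_Q = 15.249 − (7.508) = 7.740; smaller M is more luminous → Star Q.
L ratio = 10^(0.4 |ΔM|) = 10^3.096 = 1248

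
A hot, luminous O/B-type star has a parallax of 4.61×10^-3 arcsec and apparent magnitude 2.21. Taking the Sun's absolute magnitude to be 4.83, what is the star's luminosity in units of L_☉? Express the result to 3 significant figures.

L/L_☉ ≈ 5260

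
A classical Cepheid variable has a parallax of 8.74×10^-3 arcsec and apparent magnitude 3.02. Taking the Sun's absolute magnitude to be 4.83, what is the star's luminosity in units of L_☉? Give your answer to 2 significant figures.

d = 1/p = 1/8.74×10^-3″ = 114.4 pc
M = m − 5 log₁₀ d + 5 = 3.02 − 5·2.0585 + 5 = -2.272
M − M_☉ = -2.272 − 4.83 = -7.102
L/L_☉ = 10^(−0.4 × -7.102) = 693.4

L/L_☉ ≈ 690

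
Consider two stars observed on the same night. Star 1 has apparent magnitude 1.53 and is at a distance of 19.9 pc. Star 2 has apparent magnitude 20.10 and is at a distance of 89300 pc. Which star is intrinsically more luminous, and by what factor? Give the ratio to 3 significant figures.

Star 1: M = m − 5 log₁₀ d + 5 = 1.53 − 5·1.2989 + 5 = 0.036
Star 2: M = m − 5 log₁₀ d + 5 = 20.10 − 5·4.9509 + 5 = 0.346
ΔM = M_1 − M_2 = 0.036 − (0.346) = -0.310; smaller M is more luminous → Star 1.
L ratio = 10^(0.4 |ΔM|) = 10^0.124 = 1.330

Star 1 is more luminous, by a factor of 1.33.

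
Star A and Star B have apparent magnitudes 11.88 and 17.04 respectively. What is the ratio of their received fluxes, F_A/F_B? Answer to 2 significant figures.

Magnitude difference = -5.16
Flux ratio = 10^(−0.4 Δm) = 10^(−0.4 × -5.16) = 10^2.064 = 115.9

F_A/F_B ≈ 120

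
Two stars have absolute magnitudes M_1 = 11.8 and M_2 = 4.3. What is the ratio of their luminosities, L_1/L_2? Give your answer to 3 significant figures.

ΔM = M_1 − M_2 = 7.5
L_1/L_2 = 10^(−0.4 ΔM) = 10^-3.000 = 1.000×10^-3

L_1/L_2 ≈ 1.00×10^-3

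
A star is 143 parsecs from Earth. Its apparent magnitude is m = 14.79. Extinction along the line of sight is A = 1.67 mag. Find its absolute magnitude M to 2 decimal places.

M ≈ 7.34

5 log₁₀(d/10 pc) = 5 log₁₀(143.0) − 5 = 5.777
M = m − 5 log₁₀(d/10) − A = 14.79 − 5.777 − 1.67 = 7.343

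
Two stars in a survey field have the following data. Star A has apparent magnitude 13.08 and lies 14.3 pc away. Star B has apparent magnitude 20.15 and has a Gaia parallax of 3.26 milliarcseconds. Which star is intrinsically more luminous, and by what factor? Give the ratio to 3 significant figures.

Star A is more luminous, by a factor of 1.46.

Star A: M = m − 5 log₁₀ d + 5 = 13.08 − 5·1.1553 + 5 = 12.303
Star B: p = 3.26 mas = 3.26×10^-3″ → d = 1/p = 306.7 pc
Star B: M = m − 5 log₁₀ d + 5 = 20.15 − 5·2.4868 + 5 = 12.716
ΔM = M_A − M_B = 12.303 − (12.716) = -0.413; smaller M is more luminous → Star A.
L ratio = 10^(0.4 |ΔM|) = 10^0.165 = 1.463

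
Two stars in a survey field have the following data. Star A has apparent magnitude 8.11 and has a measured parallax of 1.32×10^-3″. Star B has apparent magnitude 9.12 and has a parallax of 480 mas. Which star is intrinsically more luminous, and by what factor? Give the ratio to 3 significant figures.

Star A: d = 1/p = 1/1.32×10^-3″ = 757.6 pc
Star A: M = m − 5 log₁₀ d + 5 = 8.11 − 5·2.8794 + 5 = -1.287
Star B: p = 480 mas = 0.480″ → d = 1/p = 2.083 pc
Star B: M = m − 5 log₁₀ d + 5 = 9.12 − 5·0.3188 + 5 = 12.526
ΔM = M_A − M_B = -1.287 − (12.526) = -13.813; smaller M is more luminous → Star A.
L ratio = 10^(0.4 |ΔM|) = 10^5.525 = 335200

Star A is more luminous, by a factor of 335000.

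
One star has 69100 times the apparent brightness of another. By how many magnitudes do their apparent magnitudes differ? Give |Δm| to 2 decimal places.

|Δm| ≈ 12.10

Pogson: Δm = −2.5 log₁₀(ratio) = −2.5 log₁₀(69100) = −2.5 × 4.8395 = -12.099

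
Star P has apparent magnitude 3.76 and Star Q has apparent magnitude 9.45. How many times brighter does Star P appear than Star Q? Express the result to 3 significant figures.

189

Δm = 3.76 − (9.45) = -5.69
Flux ratio = 10^(−0.4 Δm) = 10^(−0.4 × -5.69) = 10^2.276 = 188.8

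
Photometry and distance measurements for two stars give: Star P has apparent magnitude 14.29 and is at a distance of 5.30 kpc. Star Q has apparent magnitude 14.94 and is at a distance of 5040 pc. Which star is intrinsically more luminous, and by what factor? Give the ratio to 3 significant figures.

Star P is more luminous, by a factor of 2.01.

Star P: d = 5.30 kpc = 5300 pc
Star P: M = m − 5 log₁₀ d + 5 = 14.29 − 5·3.7243 + 5 = 0.669
Star Q: M = m − 5 log₁₀ d + 5 = 14.94 − 5·3.7024 + 5 = 1.428
ΔM = M_P − M_Q = 0.669 − (1.428) = -0.759; smaller M is more luminous → Star P.
L ratio = 10^(0.4 |ΔM|) = 10^0.304 = 2.012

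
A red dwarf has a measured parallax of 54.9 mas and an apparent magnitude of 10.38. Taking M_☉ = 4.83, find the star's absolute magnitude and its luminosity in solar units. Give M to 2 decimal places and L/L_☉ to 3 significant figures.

d = 1/p = 1000/54.9 mas = 18.21 pc
M = m − 5 log₁₀ d + 5 = 10.38 − 5·1.2604 + 5 = 9.078
M − M_☉ = 9.078 − 4.83 = 4.248
L/L_☉ = 10^(−0.4 × 4.248) = 0.01999

M ≈ 9.08; L/L_☉ ≈ 0.0200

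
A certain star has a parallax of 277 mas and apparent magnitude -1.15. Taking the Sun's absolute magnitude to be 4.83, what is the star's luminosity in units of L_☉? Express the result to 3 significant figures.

d = 1/p = 1000/277 mas = 3.610 pc
M = m − 5 log₁₀ d + 5 = -1.15 − 5·0.5575 + 5 = 1.062
M − M_☉ = 1.062 − 4.83 = -3.768
L/L_☉ = 10^(−0.4 × -3.768) = 32.14

L/L_☉ ≈ 32.1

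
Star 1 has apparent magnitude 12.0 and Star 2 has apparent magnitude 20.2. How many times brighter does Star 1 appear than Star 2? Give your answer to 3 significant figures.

1910

Δm = 12.0 − (20.2) = -8.2
Flux ratio = 10^(−0.4 Δm) = 10^(−0.4 × -8.2) = 10^3.280 = 1905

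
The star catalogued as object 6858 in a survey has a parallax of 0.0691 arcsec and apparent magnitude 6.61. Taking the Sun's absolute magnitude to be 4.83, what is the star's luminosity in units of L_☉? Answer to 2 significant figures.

d = 1/p = 1/0.0691″ = 14.47 pc
M = m − 5 log₁₀ d + 5 = 6.61 − 5·1.1605 + 5 = 5.807
M − M_☉ = 5.807 − 4.83 = 0.977
L/L_☉ = 10^(−0.4 × 0.977) = 0.4065

L/L_☉ ≈ 0.41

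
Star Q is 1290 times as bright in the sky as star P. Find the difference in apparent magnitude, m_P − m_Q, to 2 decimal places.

Pogson: Δm = −2.5 log₁₀(ratio) = −2.5 log₁₀(1290) = −2.5 × 3.1106 = -7.776
Star Q is brighter so has the smaller magnitude: m_P − m_Q is positive.

m_P − m_Q ≈ 7.78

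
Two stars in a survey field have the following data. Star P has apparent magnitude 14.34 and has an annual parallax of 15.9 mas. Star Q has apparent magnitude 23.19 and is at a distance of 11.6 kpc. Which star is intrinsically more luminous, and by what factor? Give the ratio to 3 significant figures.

Star Q is more luminous, by a factor of 9.81.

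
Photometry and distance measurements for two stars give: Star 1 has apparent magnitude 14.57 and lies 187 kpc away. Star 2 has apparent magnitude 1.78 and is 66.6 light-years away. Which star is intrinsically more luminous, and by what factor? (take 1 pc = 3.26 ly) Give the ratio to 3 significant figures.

Star 1 is more luminous, by a factor of 641.

Star 1: d = 187 kpc = 187000 pc
Star 1: M = m − 5 log₁₀ d + 5 = 14.57 − 5·5.2718 + 5 = -6.789
Star 2: d = 66.6 ly / 3.26 = 20.43 pc
Star 2: M = m − 5 log₁₀ d + 5 = 1.78 − 5·1.3103 + 5 = 0.229
ΔM = M_1 − M_2 = -6.789 − (0.229) = -7.018; smaller M is more luminous → Star 1.
L ratio = 10^(0.4 |ΔM|) = 10^2.807 = 641.5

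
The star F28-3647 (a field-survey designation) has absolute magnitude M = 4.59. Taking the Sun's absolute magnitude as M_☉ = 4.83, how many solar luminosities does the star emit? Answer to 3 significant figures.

L/L_☉ ≈ 1.25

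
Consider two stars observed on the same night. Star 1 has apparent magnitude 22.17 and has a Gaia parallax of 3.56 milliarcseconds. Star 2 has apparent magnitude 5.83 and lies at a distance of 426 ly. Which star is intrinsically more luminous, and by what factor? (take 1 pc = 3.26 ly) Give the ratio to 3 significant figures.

Star 2 is more luminous, by a factor of 744000.

Star 1: p = 3.56 mas = 3.56×10^-3″ → d = 1/p = 280.9 pc
Star 1: M = m − 5 log₁₀ d + 5 = 22.17 − 5·2.4486 + 5 = 14.927
Star 2: d = 426 ly / 3.26 = 130.7 pc
Star 2: M = m − 5 log₁₀ d + 5 = 5.83 − 5·2.1162 + 5 = 0.249
ΔM = M_1 − M_2 = 14.927 − (0.249) = 14.678; smaller M is more luminous → Star 2.
L ratio = 10^(0.4 |ΔM|) = 10^5.871 = 743500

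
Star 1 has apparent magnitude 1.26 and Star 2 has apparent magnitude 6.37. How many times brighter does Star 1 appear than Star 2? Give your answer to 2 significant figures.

Magnitude difference = -5.11
Flux ratio = 10^(−0.4 Δm) = 10^(−0.4 × -5.11) = 10^2.044 = 110.7

110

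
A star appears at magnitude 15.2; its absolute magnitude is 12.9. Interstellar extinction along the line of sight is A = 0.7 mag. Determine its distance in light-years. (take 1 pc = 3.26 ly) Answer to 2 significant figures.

d ≈ 68 ly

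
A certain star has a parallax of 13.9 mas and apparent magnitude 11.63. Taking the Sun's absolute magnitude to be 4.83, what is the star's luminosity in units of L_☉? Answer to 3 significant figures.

L/L_☉ ≈ 0.0986

d = 1/p = 1000/13.9 mas = 71.94 pc
M = m − 5 log₁₀ d + 5 = 11.63 − 5·1.8570 + 5 = 7.345
M − M_☉ = 7.345 − 4.83 = 2.515
L/L_☉ = 10^(−0.4 × 2.515) = 0.09862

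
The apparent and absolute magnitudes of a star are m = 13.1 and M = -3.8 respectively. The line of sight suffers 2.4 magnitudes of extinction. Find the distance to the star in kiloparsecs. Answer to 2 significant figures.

d ≈ 7.9 kpc

m − M = 5 log₁₀(d/10 pc) + A  ⇒  13.1 − (-3.8) − 2.4 = 5 log₁₀(d/10)
14.500 = 5 log₁₀(d/10)
log₁₀ d = (m − M − A)/5 + 1 = 3.9000
d = 10^3.9000 = 7943 pc
= 7.943 kpc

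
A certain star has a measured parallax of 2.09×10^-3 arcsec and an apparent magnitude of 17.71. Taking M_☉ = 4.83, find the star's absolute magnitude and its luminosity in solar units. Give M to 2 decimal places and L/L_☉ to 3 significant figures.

d = 1/p = 1/2.09×10^-3″ = 478.5 pc
M = m − 5 log₁₀ d + 5 = 17.71 − 5·2.6799 + 5 = 9.311
M − M_☉ = 9.311 − 4.83 = 4.481
L/L_☉ = 10^(−0.4 × 4.481) = 0.01613

M ≈ 9.31; L/L_☉ ≈ 0.0161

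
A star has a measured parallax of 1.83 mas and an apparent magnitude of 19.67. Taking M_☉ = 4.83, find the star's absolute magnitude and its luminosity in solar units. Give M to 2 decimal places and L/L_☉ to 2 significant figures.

M ≈ 10.98; L/L_☉ ≈ 3.5×10^-3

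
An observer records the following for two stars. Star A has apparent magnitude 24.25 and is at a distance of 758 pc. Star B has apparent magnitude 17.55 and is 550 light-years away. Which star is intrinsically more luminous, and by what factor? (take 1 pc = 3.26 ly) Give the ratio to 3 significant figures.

Star A: M = m − 5 log₁₀ d + 5 = 24.25 − 5·2.8797 + 5 = 14.852
Star B: d = 550 ly / 3.26 = 168.7 pc
Star B: M = m − 5 log₁₀ d + 5 = 17.55 − 5·2.2271 + 5 = 11.414
ΔM = M_A − M_B = 14.852 − (11.414) = 3.437; smaller M is more luminous → Star B.
L ratio = 10^(0.4 |ΔM|) = 10^1.375 = 23.71

Star B is more luminous, by a factor of 23.7.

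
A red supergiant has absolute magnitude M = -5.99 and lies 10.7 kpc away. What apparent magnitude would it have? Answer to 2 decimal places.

m ≈ 9.16

d = 10.7 kpc = 10700 pc
m = M + 5 log₁₀ d − 5 = -5.99 + 5·4.0294 − 5 = 9.157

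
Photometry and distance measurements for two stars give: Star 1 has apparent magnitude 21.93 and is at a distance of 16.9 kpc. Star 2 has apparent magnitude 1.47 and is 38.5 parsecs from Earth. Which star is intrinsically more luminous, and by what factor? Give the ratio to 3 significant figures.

Star 2 is more luminous, by a factor of 793.

Star 1: d = 16.9 kpc = 16900 pc
Star 1: M = m − 5 log₁₀ d + 5 = 21.93 − 5·4.2279 + 5 = 5.791
Star 2: M = m − 5 log₁₀ d + 5 = 1.47 − 5·1.5855 + 5 = -1.457
ΔM = M_1 − M_2 = 5.791 − (-1.457) = 7.248; smaller M is more luminous → Star 2.
L ratio = 10^(0.4 |ΔM|) = 10^2.899 = 792.8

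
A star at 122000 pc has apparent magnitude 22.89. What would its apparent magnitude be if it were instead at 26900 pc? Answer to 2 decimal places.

m ≈ 19.61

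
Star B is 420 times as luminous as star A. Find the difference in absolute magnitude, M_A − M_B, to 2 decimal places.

Pogson: ΔM = −2.5 log₁₀(ratio) = −2.5 log₁₀(420) = −2.5 × 2.6232 = -6.558
Star B is brighter so has the smaller magnitude: M_A − M_B is positive.

M_A − M_B ≈ 6.56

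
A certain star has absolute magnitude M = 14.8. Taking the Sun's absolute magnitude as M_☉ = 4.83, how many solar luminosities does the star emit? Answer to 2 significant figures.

M − M_☉ = 14.8 − 4.83 = 9.970
L/L_☉ = 10^(−0.4 (M − M_☉)) = 10^-3.988 = 1.028×10^-4

L/L_☉ ≈ 1.0×10^-4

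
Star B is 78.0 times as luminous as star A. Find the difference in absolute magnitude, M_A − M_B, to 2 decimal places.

M_A − M_B ≈ 4.73

Pogson: ΔM = −2.5 log₁₀(ratio) = −2.5 log₁₀(78.0) = −2.5 × 1.8921 = -4.730
Star B is brighter so has the smaller magnitude: M_A − M_B is positive.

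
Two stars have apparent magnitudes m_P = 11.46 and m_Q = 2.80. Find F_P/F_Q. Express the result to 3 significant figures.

F_P/F_Q ≈ 3.44×10^-4

Magnitude difference = 8.66
Flux ratio = 10^(−0.4 Δm) = 10^(−0.4 × 8.66) = 10^-3.464 = 3.436×10^-4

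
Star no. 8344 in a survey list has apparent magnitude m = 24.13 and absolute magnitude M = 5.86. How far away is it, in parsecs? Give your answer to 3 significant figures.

d ≈ 45100 pc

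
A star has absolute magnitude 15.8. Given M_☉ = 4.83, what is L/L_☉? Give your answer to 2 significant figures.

L/L_☉ ≈ 4.1×10^-5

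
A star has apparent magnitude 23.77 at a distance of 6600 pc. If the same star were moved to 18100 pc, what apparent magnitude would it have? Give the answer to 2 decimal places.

Flux ∝ 1/d², so Δm = 5 log₁₀(d₂/d₁) = 5 log₁₀(18100/6600) = 2.191
m₂ = m₁ + Δm = 23.77 + (2.191) = 25.961

m ≈ 25.96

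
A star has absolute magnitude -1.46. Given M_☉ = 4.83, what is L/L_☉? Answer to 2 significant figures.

L/L_☉ ≈ 330

M − M_☉ = -1.46 − 4.83 = -6.290
L/L_☉ = 10^(−0.4 (M − M_☉)) = 10^2.516 = 328.1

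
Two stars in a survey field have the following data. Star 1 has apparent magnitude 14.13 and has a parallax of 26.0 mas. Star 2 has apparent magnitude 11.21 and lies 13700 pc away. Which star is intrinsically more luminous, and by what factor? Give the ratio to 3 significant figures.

Star 2 is more luminous, by a factor of 1.87×10^6.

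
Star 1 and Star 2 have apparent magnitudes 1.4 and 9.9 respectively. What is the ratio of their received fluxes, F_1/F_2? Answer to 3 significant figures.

F_1/F_2 ≈ 2510

Δm = 1.4 − (9.9) = -8.5
Flux ratio = 10^(−0.4 Δm) = 10^(−0.4 × -8.5) = 10^3.400 = 2512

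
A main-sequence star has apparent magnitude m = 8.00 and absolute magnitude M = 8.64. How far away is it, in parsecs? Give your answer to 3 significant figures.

d ≈ 7.45 pc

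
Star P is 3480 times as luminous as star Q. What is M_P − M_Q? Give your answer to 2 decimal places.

M_P − M_Q ≈ -8.85

Pogson: ΔM = −2.5 log₁₀(ratio) = −2.5 log₁₀(3480) = −2.5 × 3.5416 = -8.854
Star P is brighter, so it has the smaller magnitude: the difference is negative.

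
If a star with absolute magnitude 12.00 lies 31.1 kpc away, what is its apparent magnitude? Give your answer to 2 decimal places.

m ≈ 29.46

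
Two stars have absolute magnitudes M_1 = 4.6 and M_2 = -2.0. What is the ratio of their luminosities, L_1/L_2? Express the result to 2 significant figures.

L_1/L_2 ≈ 2.3×10^-3

ΔM = M_1 − M_2 = 6.6
L_1/L_2 = 10^(−0.4 ΔM) = 10^-2.640 = 2.291×10^-3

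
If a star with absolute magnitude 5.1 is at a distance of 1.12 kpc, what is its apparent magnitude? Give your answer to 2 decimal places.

m ≈ 15.35

d = 1.12 kpc = 1120 pc
m = M + 5 log₁₀ d − 5 = 5.1 + 5·3.0492 − 5 = 15.346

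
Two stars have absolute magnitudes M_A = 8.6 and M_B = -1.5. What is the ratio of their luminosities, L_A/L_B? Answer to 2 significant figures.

L_A/L_B ≈ 9.1×10^-5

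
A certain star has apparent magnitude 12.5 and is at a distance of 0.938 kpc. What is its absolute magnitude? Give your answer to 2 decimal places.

d = 0.938 kpc = 938.0 pc
5 log₁₀(d/10 pc) = 5 log₁₀(938.0) − 5 = 9.861
M = m − 5 log₁₀(d/10) = 12.5 − 9.861 = 2.639

M ≈ 2.64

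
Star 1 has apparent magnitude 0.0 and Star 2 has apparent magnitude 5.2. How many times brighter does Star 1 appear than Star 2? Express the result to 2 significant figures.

120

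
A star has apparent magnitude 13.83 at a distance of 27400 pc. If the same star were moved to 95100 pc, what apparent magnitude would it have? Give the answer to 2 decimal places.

m ≈ 16.53

Flux ∝ 1/d², so Δm = 5 log₁₀(d₂/d₁) = 5 log₁₀(95100/27400) = 2.702
m₂ = m₁ + Δm = 13.83 + (2.702) = 16.532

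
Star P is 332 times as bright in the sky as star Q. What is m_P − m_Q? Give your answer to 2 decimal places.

m_P − m_Q ≈ -6.30

Pogson: Δm = −2.5 log₁₀(ratio) = −2.5 log₁₀(332) = −2.5 × 2.5211 = -6.303
Star P is brighter, so it has the smaller magnitude: the difference is negative.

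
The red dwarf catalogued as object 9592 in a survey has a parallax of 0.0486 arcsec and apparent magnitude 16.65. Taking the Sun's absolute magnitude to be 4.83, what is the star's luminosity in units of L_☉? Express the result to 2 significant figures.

L/L_☉ ≈ 7.9×10^-5

d = 1/p = 1/0.0486″ = 20.58 pc
M = m − 5 log₁₀ d + 5 = 16.65 − 5·1.3134 + 5 = 15.083
M − M_☉ = 15.083 − 4.83 = 10.253
L/L_☉ = 10^(−0.4 × 10.253) = 7.920×10^-5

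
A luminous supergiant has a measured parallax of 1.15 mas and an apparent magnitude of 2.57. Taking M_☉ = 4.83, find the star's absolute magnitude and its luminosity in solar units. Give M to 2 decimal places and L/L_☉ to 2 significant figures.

M ≈ -7.13; L/L_☉ ≈ 61000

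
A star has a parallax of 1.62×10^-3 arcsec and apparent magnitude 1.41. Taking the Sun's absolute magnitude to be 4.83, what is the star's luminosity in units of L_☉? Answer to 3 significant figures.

L/L_☉ ≈ 88900

d = 1/p = 1/1.62×10^-3″ = 617.3 pc
M = m − 5 log₁₀ d + 5 = 1.41 − 5·2.7905 + 5 = -7.542
M − M_☉ = -7.542 − 4.83 = -12.372
L/L_☉ = 10^(−0.4 × -12.372) = 88910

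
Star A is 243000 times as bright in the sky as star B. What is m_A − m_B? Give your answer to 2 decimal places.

m_A − m_B ≈ -13.46

Pogson: Δm = −2.5 log₁₀(ratio) = −2.5 log₁₀(243000) = −2.5 × 5.3856 = -13.464
Star A is brighter, so it has the smaller magnitude: the difference is negative.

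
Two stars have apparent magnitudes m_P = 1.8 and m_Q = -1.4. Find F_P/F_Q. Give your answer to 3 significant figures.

Magnitude difference = 3.2
Flux ratio = 10^(−0.4 Δm) = 10^(−0.4 × 3.2) = 10^-1.280 = 0.05248

F_P/F_Q ≈ 0.0525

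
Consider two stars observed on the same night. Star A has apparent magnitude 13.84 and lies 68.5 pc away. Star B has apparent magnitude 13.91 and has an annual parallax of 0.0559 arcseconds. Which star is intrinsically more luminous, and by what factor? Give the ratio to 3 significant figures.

Star A is more luminous, by a factor of 15.6.

Star A: M = m − 5 log₁₀ d + 5 = 13.84 − 5·1.8357 + 5 = 9.662
Star B: d = 1/p = 1/0.0559″ = 17.89 pc
Star B: M = m − 5 log₁₀ d + 5 = 13.91 − 5·1.2526 + 5 = 12.647
ΔM = M_A − M_B = 9.662 − (12.647) = -2.986; smaller M is more luminous → Star A.
L ratio = 10^(0.4 |ΔM|) = 10^1.194 = 15.64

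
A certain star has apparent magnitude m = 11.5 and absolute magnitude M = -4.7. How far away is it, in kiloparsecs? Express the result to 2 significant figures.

μ = m − M = 16.200
m − M = 5 log₁₀ d − 5
log₁₀ d = (m − M)/5 + 1 = 4.2400
d = 10^4.2400 = 17380 pc
= 17.38 kpc

d ≈ 17 kpc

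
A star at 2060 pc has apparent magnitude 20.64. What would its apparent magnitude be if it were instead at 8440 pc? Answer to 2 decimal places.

Flux ∝ 1/d², so Δm = 5 log₁₀(d₂/d₁) = 5 log₁₀(8440/2060) = 3.062
m₂ = m₁ + Δm = 20.64 + (3.062) = 23.702

m ≈ 23.70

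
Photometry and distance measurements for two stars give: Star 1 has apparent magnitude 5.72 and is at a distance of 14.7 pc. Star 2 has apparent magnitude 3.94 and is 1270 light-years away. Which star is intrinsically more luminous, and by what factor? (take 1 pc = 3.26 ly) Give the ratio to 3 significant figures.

Star 1: M = m − 5 log₁₀ d + 5 = 5.72 − 5·1.1673 + 5 = 4.883
Star 2: d = 1270 ly / 3.26 = 389.6 pc
Star 2: M = m − 5 log₁₀ d + 5 = 3.94 − 5·2.5906 + 5 = -4.013
ΔM = M_1 − M_2 = 4.883 − (-4.013) = 8.896; smaller M is more luminous → Star 2.
L ratio = 10^(0.4 |ΔM|) = 10^3.559 = 3619

Star 2 is more luminous, by a factor of 3620.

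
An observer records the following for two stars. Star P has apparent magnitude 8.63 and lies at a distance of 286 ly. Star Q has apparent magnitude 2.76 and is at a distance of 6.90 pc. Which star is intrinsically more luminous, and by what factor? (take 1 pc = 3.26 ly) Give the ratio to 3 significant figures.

Star Q is more luminous, by a factor of 1.38.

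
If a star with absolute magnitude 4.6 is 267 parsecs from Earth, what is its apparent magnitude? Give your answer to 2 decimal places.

m ≈ 11.73

m = M + 5 log₁₀ d − 5 = 4.6 + 5·2.4265 − 5 = 11.733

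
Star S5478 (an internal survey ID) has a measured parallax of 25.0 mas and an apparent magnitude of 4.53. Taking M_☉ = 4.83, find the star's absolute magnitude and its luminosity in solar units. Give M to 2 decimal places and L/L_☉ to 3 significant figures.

M ≈ 1.52; L/L_☉ ≈ 21.1

d = 1/p = 1000/25.0 mas = 40.00 pc
M = m − 5 log₁₀ d + 5 = 4.53 − 5·1.6021 + 5 = 1.520
M − M_☉ = 1.520 − 4.83 = -3.310
L/L_☉ = 10^(−0.4 × -3.310) = 21.09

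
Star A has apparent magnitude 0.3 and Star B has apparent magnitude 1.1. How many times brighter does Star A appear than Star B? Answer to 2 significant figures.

Δm = 0.3 − (1.1) = -0.8
Flux ratio = 10^(−0.4 Δm) = 10^(−0.4 × -0.8) = 10^0.320 = 2.089

2.1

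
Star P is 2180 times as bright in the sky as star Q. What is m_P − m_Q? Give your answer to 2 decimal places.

Pogson: Δm = −2.5 log₁₀(ratio) = −2.5 log₁₀(2180) = −2.5 × 3.3385 = -8.346
Star P is brighter, so it has the smaller magnitude: the difference is negative.

m_P − m_Q ≈ -8.35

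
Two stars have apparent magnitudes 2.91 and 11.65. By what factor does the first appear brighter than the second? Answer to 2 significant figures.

3100

Magnitude difference = -8.74
Flux ratio = 10^(−0.4 Δm) = 10^(−0.4 × -8.74) = 10^3.496 = 3133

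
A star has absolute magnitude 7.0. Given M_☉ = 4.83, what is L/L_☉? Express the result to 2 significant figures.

L/L_☉ ≈ 0.14

M − M_☉ = 7.0 − 4.83 = 2.170
L/L_☉ = 10^(−0.4 (M − M_☉)) = 10^-0.868 = 0.1355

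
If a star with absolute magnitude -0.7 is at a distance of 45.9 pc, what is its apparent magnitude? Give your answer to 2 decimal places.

m ≈ 2.61

m = M + 5 log₁₀ d − 5 = -0.7 + 5·1.6618 − 5 = 2.609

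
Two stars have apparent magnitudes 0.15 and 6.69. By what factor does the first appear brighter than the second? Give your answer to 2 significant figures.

410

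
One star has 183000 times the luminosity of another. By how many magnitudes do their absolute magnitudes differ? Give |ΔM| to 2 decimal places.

Pogson: ΔM = −2.5 log₁₀(ratio) = −2.5 log₁₀(183000) = −2.5 × 5.2625 = -13.156

|ΔM| ≈ 13.16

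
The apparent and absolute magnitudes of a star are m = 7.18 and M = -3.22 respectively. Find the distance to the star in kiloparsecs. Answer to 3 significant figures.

μ = m − M = 10.400
m − M = 5 log₁₀ d − 5
log₁₀ d = (m − M)/5 + 1 = 3.0800
d = 10^3.0800 = 1202 pc
= 1.202 kpc

d ≈ 1.20 kpc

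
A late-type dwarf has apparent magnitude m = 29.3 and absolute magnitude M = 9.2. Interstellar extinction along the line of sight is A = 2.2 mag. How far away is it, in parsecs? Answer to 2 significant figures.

m − M = 5 log₁₀(d/10 pc) + A  ⇒  29.3 − (9.2) − 2.2 = 5 log₁₀(d/10)
17.900 = 5 log₁₀(d/10)
log₁₀ d = (m − M − A)/5 + 1 = 4.5800
d = 10^4.5800 = 38020 pc

d ≈ 38000 pc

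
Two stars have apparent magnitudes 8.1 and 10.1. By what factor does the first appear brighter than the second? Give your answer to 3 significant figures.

6.31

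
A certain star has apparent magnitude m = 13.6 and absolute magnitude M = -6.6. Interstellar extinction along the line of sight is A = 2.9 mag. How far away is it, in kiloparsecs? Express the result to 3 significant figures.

d ≈ 28.8 kpc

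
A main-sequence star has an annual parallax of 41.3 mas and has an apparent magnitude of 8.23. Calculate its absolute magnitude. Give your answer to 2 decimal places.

p = 41.3 mas = 0.0413″ → d = 1/p = 24.21 pc
5 log₁₀(d/10 pc) = 5 log₁₀(24.21) − 5 = 1.920
M = m − 5 log₁₀(d/10) = 8.23 − 1.920 = 6.310

M ≈ 6.31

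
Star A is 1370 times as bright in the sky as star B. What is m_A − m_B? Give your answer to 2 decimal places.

m_A − m_B ≈ -7.84

Pogson: Δm = −2.5 log₁₀(ratio) = −2.5 log₁₀(1370) = −2.5 × 3.1367 = -7.842
Star A is brighter, so it has the smaller magnitude: the difference is negative.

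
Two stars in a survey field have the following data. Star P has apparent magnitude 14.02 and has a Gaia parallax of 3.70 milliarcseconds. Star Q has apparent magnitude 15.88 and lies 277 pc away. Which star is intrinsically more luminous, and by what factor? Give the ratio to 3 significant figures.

Star P is more luminous, by a factor of 5.28.

Star P: p = 3.70 mas = 3.70×10^-3″ → d = 1/p = 270.3 pc
Star P: M = m − 5 log₁₀ d + 5 = 14.02 − 5·2.4318 + 5 = 6.861
Star Q: M = m − 5 log₁₀ d + 5 = 15.88 − 5·2.4425 + 5 = 8.668
ΔM = M_P − M_Q = 6.861 − (8.668) = -1.807; smaller M is more luminous → Star P.
L ratio = 10^(0.4 |ΔM|) = 10^0.723 = 5.280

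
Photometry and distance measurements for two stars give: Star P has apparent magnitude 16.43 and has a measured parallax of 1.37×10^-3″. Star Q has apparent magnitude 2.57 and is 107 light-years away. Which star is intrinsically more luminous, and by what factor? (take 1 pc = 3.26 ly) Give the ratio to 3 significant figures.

Star Q is more luminous, by a factor of 708.

Star P: d = 1/p = 1/1.37×10^-3″ = 729.9 pc
Star P: M = m − 5 log₁₀ d + 5 = 16.43 − 5·2.8633 + 5 = 7.114
Star Q: d = 107 ly / 3.26 = 32.82 pc
Star Q: M = m − 5 log₁₀ d + 5 = 2.57 − 5·1.5162 + 5 = -0.011
ΔM = M_P − M_Q = 7.114 − (-0.011) = 7.124; smaller M is more luminous → Star Q.
L ratio = 10^(0.4 |ΔM|) = 10^2.850 = 707.6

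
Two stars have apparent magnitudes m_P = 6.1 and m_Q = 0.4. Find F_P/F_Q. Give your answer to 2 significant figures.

Magnitude difference = 5.7
Flux ratio = 10^(−0.4 Δm) = 10^(−0.4 × 5.7) = 10^-2.280 = 5.248×10^-3

F_P/F_Q ≈ 5.2×10^-3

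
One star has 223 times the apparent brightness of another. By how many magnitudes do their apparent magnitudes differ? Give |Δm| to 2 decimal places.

Pogson: Δm = −2.5 log₁₀(ratio) = −2.5 log₁₀(223) = −2.5 × 2.3483 = -5.871

|Δm| ≈ 5.87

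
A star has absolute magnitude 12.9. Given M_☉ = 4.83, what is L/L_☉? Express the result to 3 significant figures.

M − M_☉ = 12.9 − 4.83 = 8.070
L/L_☉ = 10^(−0.4 (M − M_☉)) = 10^-3.228 = 5.916×10^-4

L/L_☉ ≈ 5.92×10^-4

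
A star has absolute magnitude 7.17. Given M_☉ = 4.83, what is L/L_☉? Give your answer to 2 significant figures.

L/L_☉ ≈ 0.12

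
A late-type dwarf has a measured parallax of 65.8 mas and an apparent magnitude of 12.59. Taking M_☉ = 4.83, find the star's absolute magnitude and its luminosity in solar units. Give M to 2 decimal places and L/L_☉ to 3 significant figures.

d = 1/p = 1000/65.8 mas = 15.20 pc
M = m − 5 log₁₀ d + 5 = 12.59 − 5·1.1818 + 5 = 11.681
M − M_☉ = 11.681 − 4.83 = 6.851
L/L_☉ = 10^(−0.4 × 6.851) = 1.818×10^-3

M ≈ 11.68; L/L_☉ ≈ 1.82×10^-3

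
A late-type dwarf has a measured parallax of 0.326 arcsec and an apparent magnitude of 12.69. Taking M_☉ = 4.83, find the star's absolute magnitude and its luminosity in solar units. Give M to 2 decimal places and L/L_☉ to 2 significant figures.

M ≈ 15.26; L/L_☉ ≈ 6.8×10^-5

d = 1/p = 1/0.326″ = 3.067 pc
M = m − 5 log₁₀ d + 5 = 12.69 − 5·0.4868 + 5 = 15.256
M − M_☉ = 15.256 − 4.83 = 10.426
L/L_☉ = 10^(−0.4 × 10.426) = 6.754×10^-5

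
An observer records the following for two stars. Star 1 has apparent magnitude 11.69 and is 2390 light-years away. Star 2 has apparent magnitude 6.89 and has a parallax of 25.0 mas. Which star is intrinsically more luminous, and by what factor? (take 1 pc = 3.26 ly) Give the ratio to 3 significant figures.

Star 1 is more luminous, by a factor of 4.04.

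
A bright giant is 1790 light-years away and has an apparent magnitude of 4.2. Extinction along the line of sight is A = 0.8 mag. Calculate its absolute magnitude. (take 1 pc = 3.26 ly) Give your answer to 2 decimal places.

M ≈ -5.30

d = 1790 ly / 3.26 = 549.1 pc
5 log₁₀(d/10 pc) = 5 log₁₀(549.1) − 5 = 8.698
M = m − 5 log₁₀(d/10) − A = 4.2 − 8.698 − 0.8 = -5.298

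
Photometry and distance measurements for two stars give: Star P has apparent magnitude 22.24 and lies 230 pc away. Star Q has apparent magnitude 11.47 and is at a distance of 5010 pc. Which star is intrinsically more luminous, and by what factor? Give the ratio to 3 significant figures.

Star P: M = m − 5 log₁₀ d + 5 = 22.24 − 5·2.3617 + 5 = 15.431
Star Q: M = m − 5 log₁₀ d + 5 = 11.47 − 5·3.6998 + 5 = -2.029
ΔM = M_P − M_Q = 15.431 − (-2.029) = 17.461; smaller M is more luminous → Star Q.
L ratio = 10^(0.4 |ΔM|) = 10^6.984 = 9.643×10^6

Star Q is more luminous, by a factor of 9.64×10^6.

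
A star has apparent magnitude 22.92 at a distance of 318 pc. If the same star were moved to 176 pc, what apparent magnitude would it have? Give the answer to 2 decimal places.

Flux ∝ 1/d², so Δm = 5 log₁₀(d₂/d₁) = 5 log₁₀(176/318) = -1.285
m₂ = m₁ + Δm = 22.92 + (-1.285) = 21.635

m ≈ 21.64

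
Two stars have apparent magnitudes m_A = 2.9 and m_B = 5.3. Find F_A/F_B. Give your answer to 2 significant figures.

Δm = 2.9 − (5.3) = -2.4
Flux ratio = 10^(−0.4 Δm) = 10^(−0.4 × -2.4) = 10^0.960 = 9.120

F_A/F_B ≈ 9.1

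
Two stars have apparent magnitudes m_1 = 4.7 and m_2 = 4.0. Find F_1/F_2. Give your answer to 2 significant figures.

F_1/F_2 ≈ 0.52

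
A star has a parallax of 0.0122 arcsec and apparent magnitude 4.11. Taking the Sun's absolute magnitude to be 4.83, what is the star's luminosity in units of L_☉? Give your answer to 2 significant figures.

L/L_☉ ≈ 130

d = 1/p = 1/0.0122″ = 81.97 pc
M = m − 5 log₁₀ d + 5 = 4.11 − 5·1.9136 + 5 = -0.458
M − M_☉ = -0.458 − 4.83 = -5.288
L/L_☉ = 10^(−0.4 × -5.288) = 130.4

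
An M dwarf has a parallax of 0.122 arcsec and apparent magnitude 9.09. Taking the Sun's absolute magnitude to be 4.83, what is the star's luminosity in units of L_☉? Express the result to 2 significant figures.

L/L_☉ ≈ 0.013

d = 1/p = 1/0.122″ = 8.197 pc
M = m − 5 log₁₀ d + 5 = 9.09 − 5·0.9136 + 5 = 9.522
M − M_☉ = 9.522 − 4.83 = 4.692
L/L_☉ = 10^(−0.4 × 4.692) = 0.01328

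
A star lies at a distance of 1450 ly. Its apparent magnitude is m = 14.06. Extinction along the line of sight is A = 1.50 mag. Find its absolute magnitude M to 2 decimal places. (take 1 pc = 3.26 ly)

d = 1450 ly / 3.26 = 444.8 pc
5 log₁₀(d/10 pc) = 5 log₁₀(444.8) − 5 = 8.241
M = m − 5 log₁₀(d/10) − A = 14.06 − 8.241 − 1.50 = 4.319

M ≈ 4.32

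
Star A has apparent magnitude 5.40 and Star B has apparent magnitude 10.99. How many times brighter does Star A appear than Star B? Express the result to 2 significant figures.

Δm = 5.40 − (10.99) = -5.59
Flux ratio = 10^(−0.4 Δm) = 10^(−0.4 × -5.59) = 10^2.236 = 172.2

170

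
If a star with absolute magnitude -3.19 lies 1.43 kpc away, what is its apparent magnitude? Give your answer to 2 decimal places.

d = 1.43 kpc = 1430 pc
m = M + 5 log₁₀ d − 5 = -3.19 + 5·3.1553 − 5 = 7.587

m ≈ 7.59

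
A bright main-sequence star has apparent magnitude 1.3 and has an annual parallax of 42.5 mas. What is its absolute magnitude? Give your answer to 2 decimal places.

M ≈ -0.56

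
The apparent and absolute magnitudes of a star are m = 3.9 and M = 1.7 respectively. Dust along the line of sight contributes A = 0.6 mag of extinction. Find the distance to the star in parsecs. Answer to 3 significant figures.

d ≈ 20.9 pc

m − M = 5 log₁₀(d/10 pc) + A  ⇒  3.9 − (1.7) − 0.6 = 5 log₁₀(d/10)
1.600 = 5 log₁₀(d/10)
log₁₀ d = (m − M − A)/5 + 1 = 1.3200
d = 10^1.3200 = 20.89 pc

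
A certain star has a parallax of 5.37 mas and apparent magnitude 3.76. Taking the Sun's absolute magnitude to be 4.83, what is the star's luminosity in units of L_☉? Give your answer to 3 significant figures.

L/L_☉ ≈ 929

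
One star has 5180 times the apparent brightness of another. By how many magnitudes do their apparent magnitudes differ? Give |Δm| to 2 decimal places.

Pogson: Δm = −2.5 log₁₀(ratio) = −2.5 log₁₀(5180) = −2.5 × 3.7143 = -9.286

|Δm| ≈ 9.29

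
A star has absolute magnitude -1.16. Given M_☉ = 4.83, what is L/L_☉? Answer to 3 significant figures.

M − M_☉ = -1.16 − 4.83 = -5.990
L/L_☉ = 10^(−0.4 (M − M_☉)) = 10^2.396 = 248.9

L/L_☉ ≈ 249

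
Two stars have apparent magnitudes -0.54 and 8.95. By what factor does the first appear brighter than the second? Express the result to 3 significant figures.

6250

Δm = -0.54 − (8.95) = -9.49
Flux ratio = 10^(−0.4 Δm) = 10^(−0.4 × -9.49) = 10^3.796 = 6252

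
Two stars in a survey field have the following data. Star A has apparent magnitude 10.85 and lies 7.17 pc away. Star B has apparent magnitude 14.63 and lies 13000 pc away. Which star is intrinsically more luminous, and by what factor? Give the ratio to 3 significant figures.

Star B is more luminous, by a factor of 101000.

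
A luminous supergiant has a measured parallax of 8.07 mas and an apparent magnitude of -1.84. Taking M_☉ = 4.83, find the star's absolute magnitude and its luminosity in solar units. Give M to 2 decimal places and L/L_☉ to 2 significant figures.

M ≈ -7.31; L/L_☉ ≈ 71000

d = 1/p = 1000/8.07 mas = 123.9 pc
M = m − 5 log₁₀ d + 5 = -1.84 − 5·2.0931 + 5 = -7.306
M − M_☉ = -7.306 − 4.83 = -12.136
L/L_☉ = 10^(−0.4 × -12.136) = 71490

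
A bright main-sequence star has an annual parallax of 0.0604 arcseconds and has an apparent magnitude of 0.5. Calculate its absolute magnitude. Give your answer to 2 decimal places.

M ≈ -0.59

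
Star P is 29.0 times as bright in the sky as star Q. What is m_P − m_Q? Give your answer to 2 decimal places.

m_P − m_Q ≈ -3.66

Pogson: Δm = −2.5 log₁₀(ratio) = −2.5 log₁₀(29.0) = −2.5 × 1.4624 = -3.656
Star P is brighter, so it has the smaller magnitude: the difference is negative.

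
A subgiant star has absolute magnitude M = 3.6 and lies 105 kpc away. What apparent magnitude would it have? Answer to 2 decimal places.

m ≈ 23.71

d = 105 kpc = 105000 pc
m = M + 5 log₁₀ d − 5 = 3.6 + 5·5.0212 − 5 = 23.706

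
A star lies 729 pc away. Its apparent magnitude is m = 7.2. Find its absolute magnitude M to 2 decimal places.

5 log₁₀(d/10 pc) = 5 log₁₀(729.0) − 5 = 9.314
M = m − 5 log₁₀(d/10) = 7.2 − 9.314 = -2.114

M ≈ -2.11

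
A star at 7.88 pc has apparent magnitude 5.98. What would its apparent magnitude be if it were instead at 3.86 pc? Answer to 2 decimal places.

m ≈ 4.43

Flux ∝ 1/d², so Δm = 5 log₁₀(d₂/d₁) = 5 log₁₀(3.86/7.88) = -1.550
m₂ = m₁ + Δm = 5.98 + (-1.550) = 4.430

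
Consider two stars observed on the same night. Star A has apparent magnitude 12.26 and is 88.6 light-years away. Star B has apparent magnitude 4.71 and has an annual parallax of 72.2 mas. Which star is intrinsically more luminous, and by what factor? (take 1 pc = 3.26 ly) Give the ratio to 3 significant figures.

Star A: d = 88.6 ly / 3.26 = 27.18 pc
Star A: M = m − 5 log₁₀ d + 5 = 12.26 − 5·1.4342 + 5 = 10.089
Star B: p = 72.2 mas = 0.0722″ → d = 1/p = 13.85 pc
Star B: M = m − 5 log₁₀ d + 5 = 4.71 − 5·1.1415 + 5 = 4.003
ΔM = M_A − M_B = 10.089 − (4.003) = 6.086; smaller M is more luminous → Star B.
L ratio = 10^(0.4 |ΔM|) = 10^2.434 = 272.0

Star B is more luminous, by a factor of 272.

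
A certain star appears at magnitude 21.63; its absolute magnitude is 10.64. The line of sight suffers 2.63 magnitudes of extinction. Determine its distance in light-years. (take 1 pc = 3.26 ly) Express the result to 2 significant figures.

d ≈ 1500 ly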